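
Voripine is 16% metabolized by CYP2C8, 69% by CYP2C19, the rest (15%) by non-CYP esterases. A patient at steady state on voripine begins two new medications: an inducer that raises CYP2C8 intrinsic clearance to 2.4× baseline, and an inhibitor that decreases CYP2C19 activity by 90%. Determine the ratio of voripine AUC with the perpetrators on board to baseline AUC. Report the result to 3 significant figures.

1.66

The CYP2C8 pathway (16% of clearance) is boosted to 2.4× activity: 0.16 × 2.4 = 0.384.
The CYP2C19 pathway (69% of clearance) drops to 0.1× activity: 0.69 × 0.1 = 0.069.
Non-CYP routes (15%) are unchanged.
CL_new/CL_old = 0.384 + 0.069 + 0.15 = 0.603.
AUC ∝ 1/CL: fold-change = 1 / 0.603 = 1.66.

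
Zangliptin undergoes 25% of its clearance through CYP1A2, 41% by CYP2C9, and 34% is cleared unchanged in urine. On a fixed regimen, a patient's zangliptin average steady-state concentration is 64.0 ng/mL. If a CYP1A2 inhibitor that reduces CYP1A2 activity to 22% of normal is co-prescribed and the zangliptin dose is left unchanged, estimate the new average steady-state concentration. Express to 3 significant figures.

The CYP1A2 pathway (25% of clearance) drops to 0.22× activity: 0.25 × 0.22 = 0.055.
CYP2C9 (41%) and the residual 34% are unaffected.
New clearance relative to baseline: 0.055 + 0.41 + 0.34 = 0.805.
New average steady-state concentration = baseline ÷ relative clearance = 64.0 / 0.805 = 79.5 ng/mL.

79.5 ng/mL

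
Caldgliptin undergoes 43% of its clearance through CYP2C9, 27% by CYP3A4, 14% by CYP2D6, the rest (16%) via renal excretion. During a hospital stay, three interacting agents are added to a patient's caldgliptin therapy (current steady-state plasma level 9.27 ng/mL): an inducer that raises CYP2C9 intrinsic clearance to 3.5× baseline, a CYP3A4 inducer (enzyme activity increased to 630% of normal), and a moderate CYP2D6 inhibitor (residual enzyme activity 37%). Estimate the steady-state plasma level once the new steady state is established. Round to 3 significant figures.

The CYP2C9 pathway (43% of clearance) increases to 3.5× activity: 0.43 × 3.5 = 1.505.
The CYP3A4 pathway (27% of clearance) rises to 6.3× activity: 0.27 × 6.3 = 1.701.
The CYP2D6 pathway (14% of clearance) drops to 0.37× activity: 0.14 × 0.37 = 0.0518.
Non-CYP routes (16%) are unchanged.
New clearance relative to baseline: 1.505 + 1.701 + 0.0518 + 0.16 = 3.4178.
Dividing the baseline by the relative clearance: 9.27 / 3.4178 = 2.71 ng/mL.

2.71 ng/mL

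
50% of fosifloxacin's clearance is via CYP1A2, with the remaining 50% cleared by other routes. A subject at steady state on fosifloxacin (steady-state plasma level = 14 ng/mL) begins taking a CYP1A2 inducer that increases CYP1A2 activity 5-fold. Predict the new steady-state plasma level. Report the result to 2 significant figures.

4.7 ng/mL

The CYP1A2 pathway (50% of clearance) is boosted to 5× activity: 0.5 × 5 = 2.5.
Non-CYP routes (50%) are unchanged.
New clearance relative to baseline: 2.5 + 0.5 = 3.
With dosing unchanged, steady-state plasma level scales as 1/CL: 14 / 3 = 4.7 ng/mL.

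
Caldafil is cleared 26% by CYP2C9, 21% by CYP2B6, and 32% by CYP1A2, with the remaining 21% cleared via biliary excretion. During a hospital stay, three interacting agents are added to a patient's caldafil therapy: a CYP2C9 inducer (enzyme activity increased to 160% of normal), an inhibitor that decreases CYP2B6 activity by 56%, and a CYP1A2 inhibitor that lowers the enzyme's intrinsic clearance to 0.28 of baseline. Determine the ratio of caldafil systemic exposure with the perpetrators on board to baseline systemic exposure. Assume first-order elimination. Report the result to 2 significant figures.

1.2

The CYP2C9 pathway (26% of clearance) is boosted to 1.6× activity: 0.26 × 1.6 = 0.416.
The CYP2B6 pathway (21% of clearance) drops to 0.44× activity: 0.21 × 0.44 = 0.0924.
The CYP1A2 pathway (32% of clearance) is reduced to 0.28× activity: 0.32 × 0.28 = 0.0896.
Non-CYP routes (21%) are unchanged.
CL_new/CL_old = 0.416 + 0.0924 + 0.0896 + 0.21 = 0.808.
Systemic exposure ∝ 1/CL: fold-change = 1 / 0.808 = 1.2.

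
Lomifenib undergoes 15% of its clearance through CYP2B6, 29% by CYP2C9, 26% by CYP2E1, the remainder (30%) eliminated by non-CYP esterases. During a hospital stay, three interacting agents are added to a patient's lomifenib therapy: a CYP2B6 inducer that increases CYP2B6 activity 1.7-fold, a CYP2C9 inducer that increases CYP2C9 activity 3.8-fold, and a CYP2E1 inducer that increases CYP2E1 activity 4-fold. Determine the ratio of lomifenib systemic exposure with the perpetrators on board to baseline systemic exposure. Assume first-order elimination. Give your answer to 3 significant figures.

The CYP2B6 pathway (15% of clearance) increases to 1.7× activity: 0.15 × 1.7 = 0.255.
The CYP2C9 pathway (29% of clearance) increases to 3.8× activity: 0.29 × 3.8 = 1.102.
The CYP2E1 pathway (26% of clearance) is boosted to 4× activity: 0.26 × 4 = 1.04.
Non-CYP routes (30%) are unchanged.
Relative clearance = 0.255 + 1.102 + 1.04 + 0.3 = 2.697.
Systemic exposure ∝ 1/CL: fold-change = 1 / 2.697 = 0.371.

0.371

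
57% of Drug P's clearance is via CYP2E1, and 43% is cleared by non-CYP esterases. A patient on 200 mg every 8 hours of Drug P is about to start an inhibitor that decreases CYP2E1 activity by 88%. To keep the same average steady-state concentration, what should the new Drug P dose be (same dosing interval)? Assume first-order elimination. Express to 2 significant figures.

1.0 × 10² mg

The CYP2E1 pathway (57% of clearance) is reduced to 0.12× activity: 0.57 × 0.12 = 0.0684.
The remaining 43% of clearance is unaffected.
Relative clearance = 0.0684 + 0.43 = 0.4984.
To maintain the same steady-state level, dose must scale with clearance: new dose = 200 × 0.4984 = 1.0 × 10² mg.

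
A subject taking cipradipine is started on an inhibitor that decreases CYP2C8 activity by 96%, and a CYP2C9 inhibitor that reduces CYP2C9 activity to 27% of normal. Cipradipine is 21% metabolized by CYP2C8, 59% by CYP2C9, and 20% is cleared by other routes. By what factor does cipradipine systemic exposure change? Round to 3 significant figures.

CYP2C8: 0.21 × 0.04 = 0.0084
CYP2C9: 0.59 × 0.27 = 0.1593
Other: 0.2 (unchanged)
New clearance relative to baseline: 0.0084 + 0.1593 + 0.2 = 0.3677.
Systemic exposure ∝ 1/CL: fold-change = 1 / 0.3677 = 2.72.

2.72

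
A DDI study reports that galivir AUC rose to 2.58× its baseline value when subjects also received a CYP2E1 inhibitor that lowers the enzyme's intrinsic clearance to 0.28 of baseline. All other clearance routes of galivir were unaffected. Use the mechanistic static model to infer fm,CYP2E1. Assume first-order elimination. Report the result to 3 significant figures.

Let x = fm,CYP2E1. Because AUC ∝ 1/CL, relative clearance fell to 1/2.58 = 0.3876.
Setting x·0.28 + (1 − x) = 0.3876 and solving: x = (0.3876 − 1)/(0.28 − 1) = 0.851.

0.851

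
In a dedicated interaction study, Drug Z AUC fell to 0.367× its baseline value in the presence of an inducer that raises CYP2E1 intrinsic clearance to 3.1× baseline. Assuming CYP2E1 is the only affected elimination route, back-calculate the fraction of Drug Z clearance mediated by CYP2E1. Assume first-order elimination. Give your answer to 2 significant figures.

Let x = fm,CYP2E1. Because AUC ∝ 1/CL, relative clearance rose to 1/0.367 = 2.725.
Setting x·3.1 + (1 − x) = 2.725 and solving: x = (2.725 − 1)/(3.1 − 1) = 0.82.

0.82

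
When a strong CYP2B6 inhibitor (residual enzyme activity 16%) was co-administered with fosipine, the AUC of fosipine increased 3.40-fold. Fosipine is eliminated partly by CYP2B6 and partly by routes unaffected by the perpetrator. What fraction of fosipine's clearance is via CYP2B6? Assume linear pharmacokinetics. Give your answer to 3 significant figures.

0.840

CL'/CL = 1 / 3.40 = 0.2941
0.16·fm + (1 − fm) = 0.2941
fm = (0.2941 − 1) / (0.16 − 1) = 0.840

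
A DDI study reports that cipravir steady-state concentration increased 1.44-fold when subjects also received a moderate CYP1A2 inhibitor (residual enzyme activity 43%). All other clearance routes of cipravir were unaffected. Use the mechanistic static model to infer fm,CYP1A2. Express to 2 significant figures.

0.54

CL'/CL = 1 / 1.44 = 0.6944
0.43·fm + (1 − fm) = 0.6944
fm = (0.6944 − 1) / (0.43 − 1) = 0.54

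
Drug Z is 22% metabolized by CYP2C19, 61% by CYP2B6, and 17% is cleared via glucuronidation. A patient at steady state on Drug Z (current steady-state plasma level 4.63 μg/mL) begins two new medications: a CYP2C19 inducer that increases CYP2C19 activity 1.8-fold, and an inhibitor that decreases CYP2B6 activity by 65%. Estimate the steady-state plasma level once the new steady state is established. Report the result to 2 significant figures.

CYP2C19: 0.22 × 1.8 = 0.396
CYP2B6: 0.61 × 0.35 = 0.2135
Other: 0.17 (unchanged)
Relative clearance = 0.396 + 0.2135 + 0.17 = 0.7795.
Steady-state plasma level ∝ 1/CL: new value = 4.63 / 0.7795 = 5.9 μg/mL.

5.9 μg/mL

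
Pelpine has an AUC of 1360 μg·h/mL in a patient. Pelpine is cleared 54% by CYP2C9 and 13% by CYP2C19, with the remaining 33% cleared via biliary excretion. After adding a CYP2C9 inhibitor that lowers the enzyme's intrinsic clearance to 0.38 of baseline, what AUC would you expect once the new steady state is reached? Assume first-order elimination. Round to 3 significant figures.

The CYP2C9 pathway (54% of clearance) drops to 0.38× activity: 0.54 × 0.38 = 0.2052.
CYP2C19 (13%) and the residual 33% are unaffected.
Relative clearance = 0.2052 + 0.13 + 0.33 = 0.6652.
AUC ∝ 1/CL, so new value = 1360 / 0.6652 = 2.04 × 10³ μg·h/mL.

2.04 × 10³ μg·h/mL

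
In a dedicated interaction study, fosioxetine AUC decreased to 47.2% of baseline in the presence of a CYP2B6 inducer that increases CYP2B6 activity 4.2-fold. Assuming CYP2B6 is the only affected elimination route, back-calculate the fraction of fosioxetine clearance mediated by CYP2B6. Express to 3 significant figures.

0.350

CL'/CL = 1 / 0.472 = 2.119
4.2·fm + (1 − fm) = 2.119
fm = (2.119 − 1) / (4.2 − 1) = 0.350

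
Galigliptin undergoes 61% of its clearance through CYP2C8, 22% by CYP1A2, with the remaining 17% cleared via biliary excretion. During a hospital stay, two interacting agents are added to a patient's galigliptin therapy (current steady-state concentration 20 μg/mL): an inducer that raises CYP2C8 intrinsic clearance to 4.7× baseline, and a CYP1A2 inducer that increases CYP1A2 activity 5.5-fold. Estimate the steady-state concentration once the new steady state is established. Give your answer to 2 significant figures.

4.7 μg/mL

CYP2C8: 0.61 × 4.7 = 2.867
CYP1A2: 0.22 × 5.5 = 1.21
Other: 0.17 (unchanged)
New clearance relative to baseline: 2.867 + 1.21 + 0.17 = 4.247.
Steady-state concentration ∝ 1/CL: new value = 20 / 4.247 = 4.7 μg/mL.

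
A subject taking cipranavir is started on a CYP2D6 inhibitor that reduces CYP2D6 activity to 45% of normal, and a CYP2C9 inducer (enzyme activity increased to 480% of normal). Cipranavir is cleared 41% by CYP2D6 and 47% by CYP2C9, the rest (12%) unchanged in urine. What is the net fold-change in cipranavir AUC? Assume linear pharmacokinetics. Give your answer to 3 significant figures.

0.391

The CYP2D6 pathway (41% of clearance) drops to 0.45× activity: 0.41 × 0.45 = 0.1845.
The CYP2C9 pathway (47% of clearance) is boosted to 4.8× activity: 0.47 × 4.8 = 2.256.
The remaining 12% of clearance is unaffected.
New clearance relative to baseline: 0.1845 + 2.256 + 0.12 = 2.5605.
Because AUC varies inversely with clearance, the combined effect is 1 / 2.5605 = 0.391.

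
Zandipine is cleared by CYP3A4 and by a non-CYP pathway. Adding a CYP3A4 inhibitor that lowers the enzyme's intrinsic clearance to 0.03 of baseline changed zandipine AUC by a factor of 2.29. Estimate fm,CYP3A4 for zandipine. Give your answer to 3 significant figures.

CL'/CL = 1 / 2.29 = 0.4367
0.03·fm + (1 − fm) = 0.4367
fm = (0.4367 − 1) / (0.03 − 1) = 0.581

0.581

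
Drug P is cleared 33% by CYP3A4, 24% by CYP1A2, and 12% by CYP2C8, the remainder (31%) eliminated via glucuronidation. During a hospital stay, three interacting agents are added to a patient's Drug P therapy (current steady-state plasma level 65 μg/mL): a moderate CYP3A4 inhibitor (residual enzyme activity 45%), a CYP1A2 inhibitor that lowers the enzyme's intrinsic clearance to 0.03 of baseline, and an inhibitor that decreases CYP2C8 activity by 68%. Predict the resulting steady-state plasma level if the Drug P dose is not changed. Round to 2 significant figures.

1.3 × 10² μg/mL

The CYP3A4 pathway (33% of clearance) falls to 0.45× activity: 0.33 × 0.45 = 0.1485.
The CYP1A2 pathway (24% of clearance) is reduced to 0.03× activity: 0.24 × 0.03 = 0.0072.
The CYP2C8 pathway (12% of clearance) falls to 0.32× activity: 0.12 × 0.32 = 0.0384.
The remaining 31% of clearance is unaffected.
Relative clearance = 0.1485 + 0.0072 + 0.0384 + 0.31 = 0.5041.
Steady-state plasma level ∝ 1/CL: new value = 65 / 0.5041 = 1.3 × 10² μg/mL.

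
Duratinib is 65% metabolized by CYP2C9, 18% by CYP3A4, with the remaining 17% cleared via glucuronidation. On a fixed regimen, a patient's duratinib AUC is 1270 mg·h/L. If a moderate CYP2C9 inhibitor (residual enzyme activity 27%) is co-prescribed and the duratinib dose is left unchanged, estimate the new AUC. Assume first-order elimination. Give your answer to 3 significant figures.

2.42 × 10³ mg·h/L

The CYP2C9 pathway (65% of clearance) is reduced to 0.27× activity: 0.65 × 0.27 = 0.1755.
CYP3A4 (18%) and the residual 17% are unaffected.
Relative clearance = 0.1755 + 0.18 + 0.17 = 0.5255.
AUC ∝ 1/CL, so new value = 1270 / 0.5255 = 2.42 × 10³ mg·h/L.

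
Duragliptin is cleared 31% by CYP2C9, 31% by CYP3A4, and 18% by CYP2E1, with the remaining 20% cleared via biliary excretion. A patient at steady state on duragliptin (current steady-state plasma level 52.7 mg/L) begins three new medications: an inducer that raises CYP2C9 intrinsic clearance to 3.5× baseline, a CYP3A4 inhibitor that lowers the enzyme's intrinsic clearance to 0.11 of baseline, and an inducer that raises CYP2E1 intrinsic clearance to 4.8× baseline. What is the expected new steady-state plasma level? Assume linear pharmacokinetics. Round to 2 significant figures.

The CYP2C9 pathway (31% of clearance) is boosted to 3.5× activity: 0.31 × 3.5 = 1.085.
The CYP3A4 pathway (31% of clearance) drops to 0.11× activity: 0.31 × 0.11 = 0.0341.
The CYP2E1 pathway (18% of clearance) rises to 4.8× activity: 0.18 × 4.8 = 0.864.
The remaining 20% of clearance is unaffected.
New clearance relative to baseline: 1.085 + 0.0341 + 0.864 + 0.2 = 2.1831.
New steady-state plasma level = 52.7 / 2.1831 = 24 mg/L (concentration scales inversely with clearance).

24 mg/L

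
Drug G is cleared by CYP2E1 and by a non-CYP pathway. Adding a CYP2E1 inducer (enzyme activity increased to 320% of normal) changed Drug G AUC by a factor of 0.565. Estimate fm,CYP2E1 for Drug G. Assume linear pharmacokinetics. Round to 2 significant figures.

Call the CYP2E1 fraction fm. After the interaction, CL_new/CL_old = fm × 3.2 + (1 − fm).
AUC ratio = 1 / (new CL fraction), so new CL fraction = 1 / 0.565 = 1.77.
fm × 3.2 + 1 − fm = 1.77  ⇒  fm × (3.2 − 1) = 0.7699  ⇒  fm = 0.35.

0.35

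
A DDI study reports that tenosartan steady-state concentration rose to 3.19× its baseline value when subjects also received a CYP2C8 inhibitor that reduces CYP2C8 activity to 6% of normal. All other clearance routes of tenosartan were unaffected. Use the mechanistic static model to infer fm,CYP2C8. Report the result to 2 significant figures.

0.73

Write x for the fraction cleared via CYP2C8. The observed steady-state concentration change means clearance fell to 1/3.19 = 0.3135 of baseline.
Only the CYP2C8 route changed, so 0.3135 = x·0.06 + (1 − x), giving x = 0.73.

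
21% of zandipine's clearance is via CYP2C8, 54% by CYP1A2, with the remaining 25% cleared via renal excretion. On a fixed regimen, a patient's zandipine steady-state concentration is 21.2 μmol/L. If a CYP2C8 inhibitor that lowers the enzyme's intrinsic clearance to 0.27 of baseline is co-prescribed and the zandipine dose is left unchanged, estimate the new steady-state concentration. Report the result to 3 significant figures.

The CYP2C8 pathway (21% of clearance) drops to 0.27× activity: 0.21 × 0.27 = 0.0567.
CYP1A2 (54%) and the residual 25% are unaffected.
Relative clearance = 0.0567 + 0.54 + 0.25 = 0.8467.
New steady-state concentration = baseline ÷ relative clearance = 21.2 / 0.8467 = 25.0 μmol/L.

25.0 μmol/L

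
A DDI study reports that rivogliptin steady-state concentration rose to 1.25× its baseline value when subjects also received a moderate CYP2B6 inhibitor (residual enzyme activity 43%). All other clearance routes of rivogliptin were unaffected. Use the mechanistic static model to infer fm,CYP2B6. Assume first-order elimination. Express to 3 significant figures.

0.351

Call the CYP2B6 fraction fm. After the interaction, CL_new/CL_old = fm × 0.43 + (1 − fm).
Steady-state concentration ratio = 1 / (new CL fraction), so new CL fraction = 1 / 1.25 = 0.8.
fm × 0.43 + 1 − fm = 0.8  ⇒  fm × (0.43 − 1) = −0.2  ⇒  fm = 0.351.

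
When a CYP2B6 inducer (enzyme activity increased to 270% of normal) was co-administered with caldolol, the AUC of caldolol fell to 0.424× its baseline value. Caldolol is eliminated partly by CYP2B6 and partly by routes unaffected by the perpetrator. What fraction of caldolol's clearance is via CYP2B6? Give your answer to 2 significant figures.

0.80

CL'/CL = 1 / 0.424 = 2.358
2.7·fm + (1 − fm) = 2.358
fm = (2.358 − 1) / (2.7 − 1) = 0.80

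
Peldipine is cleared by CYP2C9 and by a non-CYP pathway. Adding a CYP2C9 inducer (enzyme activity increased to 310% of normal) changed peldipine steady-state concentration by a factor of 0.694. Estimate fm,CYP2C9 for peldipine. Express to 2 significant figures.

Call the CYP2C9 fraction fm. After the interaction, CL_new/CL_old = fm × 3.1 + (1 − fm).
Steady-state concentration ratio = 1 / (new CL fraction), so new CL fraction = 1 / 0.694 = 1.441.
fm × 3.1 + 1 − fm = 1.441  ⇒  fm × (3.1 − 1) = 0.4409  ⇒  fm = 0.21.

0.21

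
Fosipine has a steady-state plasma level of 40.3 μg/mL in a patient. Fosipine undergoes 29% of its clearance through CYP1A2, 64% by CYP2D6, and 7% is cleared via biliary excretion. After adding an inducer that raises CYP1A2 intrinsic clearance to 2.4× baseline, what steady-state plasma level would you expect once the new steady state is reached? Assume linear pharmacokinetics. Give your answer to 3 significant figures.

CYP1A2: 0.29 × 2.4 = 0.696
CYP2D6: 0.64 (unchanged)
Other: 0.07 (unchanged)
New clearance relative to baseline: 0.696 + 0.64 + 0.07 = 1.406.
With dosing unchanged, steady-state plasma level scales as 1/CL: 40.3 / 1.406 = 28.7 μg/mL.

28.7 μg/mL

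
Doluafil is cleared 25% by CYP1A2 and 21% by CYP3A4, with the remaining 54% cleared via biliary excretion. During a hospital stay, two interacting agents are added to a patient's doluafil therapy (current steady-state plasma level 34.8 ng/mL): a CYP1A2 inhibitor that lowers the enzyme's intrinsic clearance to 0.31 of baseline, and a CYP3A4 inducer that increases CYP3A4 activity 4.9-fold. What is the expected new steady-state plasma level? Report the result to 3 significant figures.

21.1 ng/mL

CYP1A2: 0.25 × 0.31 = 0.0775
CYP3A4: 0.21 × 4.9 = 1.029
Other: 0.54 (unchanged)
Relative clearance = 0.0775 + 1.029 + 0.54 = 1.6465.
Steady-state plasma level ∝ 1/CL: new value = 34.8 / 1.6465 = 21.1 ng/mL.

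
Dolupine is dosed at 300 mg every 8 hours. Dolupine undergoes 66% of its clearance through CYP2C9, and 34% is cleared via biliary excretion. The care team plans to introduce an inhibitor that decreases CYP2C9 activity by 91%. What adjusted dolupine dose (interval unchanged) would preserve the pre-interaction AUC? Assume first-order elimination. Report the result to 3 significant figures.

120 mg

The CYP2C9 pathway (66% of clearance) is reduced to 0.09× activity: 0.66 × 0.09 = 0.0594.
The remaining 34% of clearance is unaffected.
New clearance relative to baseline: 0.0594 + 0.34 = 0.3994.
Css,avg = (dose rate)/CL, so holding Css fixed requires dose ∝ CL: 300 × 0.3994 = 120 mg.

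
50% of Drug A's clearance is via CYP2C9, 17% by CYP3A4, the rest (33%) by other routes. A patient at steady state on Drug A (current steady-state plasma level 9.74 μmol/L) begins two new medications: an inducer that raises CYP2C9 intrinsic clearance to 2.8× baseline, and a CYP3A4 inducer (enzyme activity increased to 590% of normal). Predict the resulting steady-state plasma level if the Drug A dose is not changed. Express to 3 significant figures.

3.56 μmol/L

The CYP2C9 pathway (50% of clearance) increases to 2.8× activity: 0.5 × 2.8 = 1.4.
The CYP3A4 pathway (17% of clearance) increases to 5.9× activity: 0.17 × 5.9 = 1.003.
The remaining 33% of clearance is unaffected.
New clearance relative to baseline: 1.4 + 1.003 + 0.33 = 2.733.
Steady-state plasma level ∝ 1/CL: new value = 9.74 / 2.733 = 3.56 μmol/L.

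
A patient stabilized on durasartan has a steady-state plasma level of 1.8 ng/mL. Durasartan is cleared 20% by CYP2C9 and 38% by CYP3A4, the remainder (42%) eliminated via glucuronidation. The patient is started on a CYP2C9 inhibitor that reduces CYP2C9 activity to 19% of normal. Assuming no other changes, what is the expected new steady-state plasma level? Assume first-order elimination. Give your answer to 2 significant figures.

CYP2C9: 0.2 × 0.19 = 0.038
CYP3A4: 0.38 (unchanged)
Other: 0.42 (unchanged)
Relative clearance = 0.038 + 0.38 + 0.42 = 0.838.
New steady-state plasma level = baseline ÷ relative clearance = 1.8 / 0.838 = 2.1 ng/mL.

2.1 ng/mL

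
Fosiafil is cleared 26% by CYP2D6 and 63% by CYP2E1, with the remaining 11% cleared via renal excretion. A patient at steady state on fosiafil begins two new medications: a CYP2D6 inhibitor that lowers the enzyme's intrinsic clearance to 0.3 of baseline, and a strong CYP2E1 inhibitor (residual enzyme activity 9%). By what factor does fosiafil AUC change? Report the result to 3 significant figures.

4.09

The CYP2D6 pathway (26% of clearance) falls to 0.3× activity: 0.26 × 0.3 = 0.078.
The CYP2E1 pathway (63% of clearance) falls to 0.09× activity: 0.63 × 0.09 = 0.0567.
Non-CYP routes (11%) are unchanged.
New clearance relative to baseline: 0.078 + 0.0567 + 0.11 = 0.2447.
AUC ∝ 1/CL: fold-change = 1 / 0.2447 = 4.09.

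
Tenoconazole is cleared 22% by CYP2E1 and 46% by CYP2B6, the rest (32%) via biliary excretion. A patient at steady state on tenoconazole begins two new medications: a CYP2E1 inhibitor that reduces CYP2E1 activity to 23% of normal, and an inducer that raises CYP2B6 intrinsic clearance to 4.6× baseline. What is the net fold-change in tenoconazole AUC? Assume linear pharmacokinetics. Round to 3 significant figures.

The CYP2E1 pathway (22% of clearance) is reduced to 0.23× activity: 0.22 × 0.23 = 0.0506.
The CYP2B6 pathway (46% of clearance) rises to 4.6× activity: 0.46 × 4.6 = 2.116.
The remaining 32% of clearance is unaffected.
Relative clearance = 0.0506 + 2.116 + 0.32 = 2.4866.
Because AUC varies inversely with clearance, the combined effect is 1 / 2.4866 = 0.402.

0.402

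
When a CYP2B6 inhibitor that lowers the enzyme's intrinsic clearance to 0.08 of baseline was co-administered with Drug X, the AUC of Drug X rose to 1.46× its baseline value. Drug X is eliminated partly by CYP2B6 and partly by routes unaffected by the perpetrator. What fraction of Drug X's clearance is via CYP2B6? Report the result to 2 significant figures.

0.34

Let fm be the CYP2B6 fraction. New clearance relative to baseline = fm × 0.08 + (1 − fm).
AUC ratio = 1 / (new CL fraction), so new CL fraction = 1 / 1.46 = 0.6849.
fm × 0.08 + 1 − fm = 0.6849  ⇒  fm × (0.08 − 1) = −0.3151  ⇒  fm = 0.34.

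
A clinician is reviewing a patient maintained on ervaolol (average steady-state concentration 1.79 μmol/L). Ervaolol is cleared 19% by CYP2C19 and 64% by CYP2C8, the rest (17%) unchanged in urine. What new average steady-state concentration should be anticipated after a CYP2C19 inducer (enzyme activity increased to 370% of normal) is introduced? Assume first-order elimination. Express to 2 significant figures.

1.2 μmol/L

CYP2C19: 0.19 × 3.7 = 0.703
CYP2C8: 0.64 (unchanged)
Other: 0.17 (unchanged)
New clearance relative to baseline: 0.703 + 0.64 + 0.17 = 1.513.
New average steady-state concentration = baseline ÷ relative clearance = 1.79 / 1.513 = 1.2 μmol/L.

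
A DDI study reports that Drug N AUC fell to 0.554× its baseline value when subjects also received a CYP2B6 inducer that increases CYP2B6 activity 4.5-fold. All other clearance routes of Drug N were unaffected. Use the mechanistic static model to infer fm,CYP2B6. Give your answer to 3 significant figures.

0.230

Let x = fm,CYP2B6. Because AUC ∝ 1/CL, relative clearance rose to 1/0.554 = 1.805.
Setting x·4.5 + (1 − x) = 1.805 and solving: x = (1.805 − 1)/(4.5 − 1) = 0.230.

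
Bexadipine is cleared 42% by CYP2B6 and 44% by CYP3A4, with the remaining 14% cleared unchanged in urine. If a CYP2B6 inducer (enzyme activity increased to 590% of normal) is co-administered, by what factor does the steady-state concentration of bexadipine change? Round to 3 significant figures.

CYP2B6: 0.42 × 5.9 = 2.478
CYP3A4: 0.44 (unchanged)
Other: 0.14 (unchanged)
New clearance relative to baseline: 2.478 + 0.44 + 0.14 = 3.058.
Steady-state concentration ratio = CL_old/CL_new = 1 / 3.058 = 0.327.

0.327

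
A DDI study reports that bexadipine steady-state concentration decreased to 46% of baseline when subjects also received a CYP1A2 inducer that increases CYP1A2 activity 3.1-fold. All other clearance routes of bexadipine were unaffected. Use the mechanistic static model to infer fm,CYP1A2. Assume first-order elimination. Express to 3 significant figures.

0.559

Write x for the fraction cleared via CYP1A2. The observed steady-state concentration change means clearance rose to 1/0.460 = 2.174 of baseline.
Setting x·3.1 + (1 − x) = 2.174 and solving: x = (2.174 − 1)/(3.1 − 1) = 0.559.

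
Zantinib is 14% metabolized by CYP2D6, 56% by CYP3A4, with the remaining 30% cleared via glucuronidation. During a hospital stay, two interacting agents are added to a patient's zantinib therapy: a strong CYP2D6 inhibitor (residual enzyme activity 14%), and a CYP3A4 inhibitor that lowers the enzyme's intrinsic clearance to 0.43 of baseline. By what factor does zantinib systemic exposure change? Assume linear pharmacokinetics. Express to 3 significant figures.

1.78

The CYP2D6 pathway (14% of clearance) falls to 0.14× activity: 0.14 × 0.14 = 0.0196.
The CYP3A4 pathway (56% of clearance) drops to 0.43× activity: 0.56 × 0.43 = 0.2408.
The remaining 30% of clearance is unaffected.
CL_new/CL_old = 0.0196 + 0.2408 + 0.3 = 0.5604.
Because systemic exposure varies inversely with clearance, the combined effect is 1 / 0.5604 = 1.78.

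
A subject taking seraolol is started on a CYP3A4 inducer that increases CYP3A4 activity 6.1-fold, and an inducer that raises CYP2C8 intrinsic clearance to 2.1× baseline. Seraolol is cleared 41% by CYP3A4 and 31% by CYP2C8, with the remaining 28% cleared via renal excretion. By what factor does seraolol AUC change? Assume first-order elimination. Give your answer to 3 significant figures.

CYP3A4: 0.41 × 6.1 = 2.501
CYP2C8: 0.31 × 2.1 = 0.651
Other: 0.28 (unchanged)
New clearance relative to baseline: 2.501 + 0.651 + 0.28 = 3.432.
Because AUC varies inversely with clearance, the combined effect is 1 / 3.432 = 0.291.

0.291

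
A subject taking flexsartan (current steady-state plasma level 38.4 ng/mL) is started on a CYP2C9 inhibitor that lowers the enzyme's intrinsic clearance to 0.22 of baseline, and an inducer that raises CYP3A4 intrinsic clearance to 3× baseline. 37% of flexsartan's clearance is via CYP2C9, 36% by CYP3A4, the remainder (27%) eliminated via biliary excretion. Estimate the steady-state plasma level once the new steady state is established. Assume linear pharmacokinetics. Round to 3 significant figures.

26.8 ng/mL

CYP2C9: 0.37 × 0.22 = 0.0814
CYP3A4: 0.36 × 3 = 1.08
Other: 0.27 (unchanged)
Relative clearance = 0.0814 + 1.08 + 0.27 = 1.4314.
New steady-state plasma level = 38.4 / 1.4314 = 26.8 ng/mL (concentration scales inversely with clearance).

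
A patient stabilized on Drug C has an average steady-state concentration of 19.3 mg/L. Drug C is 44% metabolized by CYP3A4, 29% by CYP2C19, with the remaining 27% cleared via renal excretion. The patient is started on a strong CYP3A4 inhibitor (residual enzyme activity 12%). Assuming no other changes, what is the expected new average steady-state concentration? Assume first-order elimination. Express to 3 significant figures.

31.5 mg/L

CYP3A4: 0.44 × 0.12 = 0.0528
CYP2C19: 0.29 (unchanged)
Other: 0.27 (unchanged)
New clearance relative to baseline: 0.0528 + 0.29 + 0.27 = 0.6128.
Average steady-state concentration ∝ 1/CL, so new value = 19.3 / 0.6128 = 31.5 mg/L.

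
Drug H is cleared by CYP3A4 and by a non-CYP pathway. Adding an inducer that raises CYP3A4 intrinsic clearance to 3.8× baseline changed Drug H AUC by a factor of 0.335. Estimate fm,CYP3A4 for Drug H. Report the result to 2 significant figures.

0.71

Write x for the fraction cleared via CYP3A4. The observed AUC change means clearance rose to 1/0.335 = 2.985 of baseline.
Setting x·3.8 + (1 − x) = 2.985 and solving: x = (2.985 − 1)/(3.8 − 1) = 0.71.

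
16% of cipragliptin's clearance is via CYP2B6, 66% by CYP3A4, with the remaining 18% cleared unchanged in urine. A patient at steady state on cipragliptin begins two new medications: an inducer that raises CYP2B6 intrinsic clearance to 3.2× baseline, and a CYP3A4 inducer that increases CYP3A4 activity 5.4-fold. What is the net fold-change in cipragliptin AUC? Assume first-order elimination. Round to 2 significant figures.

0.23

The CYP2B6 pathway (16% of clearance) rises to 3.2× activity: 0.16 × 3.2 = 0.512.
The CYP3A4 pathway (66% of clearance) increases to 5.4× activity: 0.66 × 5.4 = 3.564.
The remaining 18% of clearance is unaffected.
CL_new/CL_old = 0.512 + 3.564 + 0.18 = 4.256.
Net AUC ratio = 1 / 4.256 = 0.23.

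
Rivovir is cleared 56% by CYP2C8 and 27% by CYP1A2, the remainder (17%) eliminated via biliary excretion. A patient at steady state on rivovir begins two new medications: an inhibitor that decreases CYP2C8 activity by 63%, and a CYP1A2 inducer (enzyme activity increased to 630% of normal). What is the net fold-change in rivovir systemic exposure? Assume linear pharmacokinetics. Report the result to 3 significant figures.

The CYP2C8 pathway (56% of clearance) is reduced to 0.37× activity: 0.56 × 0.37 = 0.2072.
The CYP1A2 pathway (27% of clearance) is boosted to 6.3× activity: 0.27 × 6.3 = 1.701.
The remaining 17% of clearance is unaffected.
CL_new/CL_old = 0.2072 + 1.701 + 0.17 = 2.0782.
Because systemic exposure varies inversely with clearance, the combined effect is 1 / 2.0782 = 0.481.

0.481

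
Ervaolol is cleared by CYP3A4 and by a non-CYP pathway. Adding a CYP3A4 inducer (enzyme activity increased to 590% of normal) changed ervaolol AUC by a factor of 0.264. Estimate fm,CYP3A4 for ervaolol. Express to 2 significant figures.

0.57

Call the CYP3A4 fraction fm. After the interaction, CL_new/CL_old = fm × 5.9 + (1 − fm).
AUC ratio = 1 / (new CL fraction), so new CL fraction = 1 / 0.264 = 3.788.
fm × 5.9 + 1 − fm = 3.788  ⇒  fm × (5.9 − 1) = 2.788  ⇒  fm = 0.57.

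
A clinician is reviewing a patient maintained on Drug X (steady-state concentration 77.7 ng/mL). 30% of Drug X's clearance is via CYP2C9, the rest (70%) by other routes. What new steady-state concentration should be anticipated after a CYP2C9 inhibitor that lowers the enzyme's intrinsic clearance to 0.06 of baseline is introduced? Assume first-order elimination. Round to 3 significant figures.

The CYP2C9 pathway (30% of clearance) drops to 0.06× activity: 0.3 × 0.06 = 0.018.
Non-CYP routes (70%) are unchanged.
Relative clearance = 0.018 + 0.7 = 0.718.
Steady-state concentration ∝ 1/CL, so new value = 77.7 / 0.718 = 108 ng/mL.

108 ng/mL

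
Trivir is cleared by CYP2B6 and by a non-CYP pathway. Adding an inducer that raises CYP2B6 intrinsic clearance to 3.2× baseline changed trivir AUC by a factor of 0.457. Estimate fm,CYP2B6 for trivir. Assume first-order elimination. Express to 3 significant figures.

0.540

Write x for the fraction cleared via CYP2B6. The observed AUC change means clearance rose to 1/0.457 = 2.188 of baseline.
Setting x·3.2 + (1 − x) = 2.188 and solving: x = (2.188 − 1)/(3.2 − 1) = 0.540.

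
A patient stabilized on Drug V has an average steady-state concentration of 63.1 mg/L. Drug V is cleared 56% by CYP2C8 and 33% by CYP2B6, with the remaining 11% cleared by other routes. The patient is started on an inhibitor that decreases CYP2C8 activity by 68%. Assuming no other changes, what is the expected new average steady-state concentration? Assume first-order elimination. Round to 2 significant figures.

The CYP2C8 pathway (56% of clearance) is reduced to 0.32× activity: 0.56 × 0.32 = 0.1792.
CYP2B6 (33%) and the residual 11% are unaffected.
CL_new/CL_old = 0.1792 + 0.33 + 0.11 = 0.6192.
Average steady-state concentration ∝ 1/CL, so new value = 63.1 / 0.6192 = 1.0 × 10² mg/L.

1.0 × 10² mg/L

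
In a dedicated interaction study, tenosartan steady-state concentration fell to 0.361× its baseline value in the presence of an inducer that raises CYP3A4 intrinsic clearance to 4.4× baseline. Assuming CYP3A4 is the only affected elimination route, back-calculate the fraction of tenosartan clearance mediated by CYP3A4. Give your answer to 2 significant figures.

0.52

Call the CYP3A4 fraction fm. After the interaction, CL_new/CL_old = fm × 4.4 + (1 − fm).
Steady-state concentration ratio = 1 / (new CL fraction), so new CL fraction = 1 / 0.361 = 2.77.
fm × 4.4 + 1 − fm = 2.77  ⇒  fm × (4.4 − 1) = 1.77  ⇒  fm = 0.52.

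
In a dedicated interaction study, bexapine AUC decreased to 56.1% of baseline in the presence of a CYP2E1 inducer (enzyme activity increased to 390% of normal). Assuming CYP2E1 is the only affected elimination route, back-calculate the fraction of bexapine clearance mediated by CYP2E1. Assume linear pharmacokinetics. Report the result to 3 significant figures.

CL'/CL = 1 / 0.561 = 1.783
3.9·fm + (1 − fm) = 1.783
fm = (1.783 − 1) / (3.9 − 1) = 0.270

0.270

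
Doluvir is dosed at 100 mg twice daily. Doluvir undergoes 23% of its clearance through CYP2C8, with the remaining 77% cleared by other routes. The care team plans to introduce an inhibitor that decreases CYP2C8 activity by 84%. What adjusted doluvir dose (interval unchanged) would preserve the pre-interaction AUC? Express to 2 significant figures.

81 mg

The CYP2C8 pathway (23% of clearance) is reduced to 0.16× activity: 0.23 × 0.16 = 0.0368.
The remaining 77% of clearance is unaffected.
Relative clearance = 0.0368 + 0.77 = 0.8068.
Css,avg = (dose rate)/CL, so holding Css fixed requires dose ∝ CL: 100 × 0.8068 = 81 mg.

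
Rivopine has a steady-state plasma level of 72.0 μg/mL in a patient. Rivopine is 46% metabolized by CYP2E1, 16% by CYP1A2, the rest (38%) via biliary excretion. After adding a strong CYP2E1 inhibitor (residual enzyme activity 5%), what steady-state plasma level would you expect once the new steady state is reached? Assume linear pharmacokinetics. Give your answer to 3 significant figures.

The CYP2E1 pathway (46% of clearance) drops to 0.05× activity: 0.46 × 0.05 = 0.023.
CYP1A2 (16%) and the residual 38% are unaffected.
CL_new/CL_old = 0.023 + 0.16 + 0.38 = 0.563.
New steady-state plasma level = baseline ÷ relative clearance = 72.0 / 0.563 = 128 μg/mL.

128 μg/mL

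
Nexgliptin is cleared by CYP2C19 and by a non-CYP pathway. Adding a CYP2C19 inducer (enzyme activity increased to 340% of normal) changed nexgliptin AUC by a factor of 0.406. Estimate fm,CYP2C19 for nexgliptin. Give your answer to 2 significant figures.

Let x = fm,CYP2C19. Because AUC ∝ 1/CL, relative clearance rose to 1/0.406 = 2.463.
Only the CYP2C19 route changed, so 2.463 = x·3.4 + (1 − x), giving x = 0.61.

0.61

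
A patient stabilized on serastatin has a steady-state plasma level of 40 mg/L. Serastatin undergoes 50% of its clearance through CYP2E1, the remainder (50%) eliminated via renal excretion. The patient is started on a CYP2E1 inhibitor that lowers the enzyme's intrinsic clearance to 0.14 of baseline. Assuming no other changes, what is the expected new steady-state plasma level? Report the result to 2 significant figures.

70 mg/L

CYP2E1: 0.5 × 0.14 = 0.07
Other: 0.5 (unchanged)
New clearance relative to baseline: 0.07 + 0.5 = 0.57.
Steady-state plasma level ∝ 1/CL, so new value = 40 / 0.57 = 70 mg/L.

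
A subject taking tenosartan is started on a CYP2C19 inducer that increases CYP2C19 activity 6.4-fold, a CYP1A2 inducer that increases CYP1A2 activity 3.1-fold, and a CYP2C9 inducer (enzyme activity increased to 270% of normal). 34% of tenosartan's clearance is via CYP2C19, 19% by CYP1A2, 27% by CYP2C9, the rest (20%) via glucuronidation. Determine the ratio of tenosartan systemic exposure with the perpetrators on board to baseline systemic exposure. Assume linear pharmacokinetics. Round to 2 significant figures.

0.27

The CYP2C19 pathway (34% of clearance) increases to 6.4× activity: 0.34 × 6.4 = 2.176.
The CYP1A2 pathway (19% of clearance) increases to 3.1× activity: 0.19 × 3.1 = 0.589.
The CYP2C9 pathway (27% of clearance) rises to 2.7× activity: 0.27 × 2.7 = 0.729.
The remaining 20% of clearance is unaffected.
New clearance relative to baseline: 2.176 + 0.589 + 0.729 + 0.2 = 3.694.
Net systemic exposure ratio = 1 / 3.694 = 0.27.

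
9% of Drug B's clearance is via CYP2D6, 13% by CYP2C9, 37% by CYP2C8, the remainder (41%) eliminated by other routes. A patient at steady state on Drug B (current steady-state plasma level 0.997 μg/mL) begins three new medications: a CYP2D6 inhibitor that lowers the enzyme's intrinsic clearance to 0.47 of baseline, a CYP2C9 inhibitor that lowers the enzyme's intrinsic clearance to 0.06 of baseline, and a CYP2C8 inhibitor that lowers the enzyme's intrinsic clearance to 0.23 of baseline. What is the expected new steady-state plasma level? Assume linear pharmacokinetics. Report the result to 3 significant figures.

1.83 μg/mL

The CYP2D6 pathway (9% of clearance) drops to 0.47× activity: 0.09 × 0.47 = 0.0423.
The CYP2C9 pathway (13% of clearance) falls to 0.06× activity: 0.13 × 0.06 = 0.0078.
The CYP2C8 pathway (37% of clearance) drops to 0.23× activity: 0.37 × 0.23 = 0.0851.
Non-CYP routes (41%) are unchanged.
New clearance relative to baseline: 0.0423 + 0.0078 + 0.0851 + 0.41 = 0.5452.
New steady-state plasma level = 0.997 / 0.5452 = 1.83 μg/mL (concentration scales inversely with clearance).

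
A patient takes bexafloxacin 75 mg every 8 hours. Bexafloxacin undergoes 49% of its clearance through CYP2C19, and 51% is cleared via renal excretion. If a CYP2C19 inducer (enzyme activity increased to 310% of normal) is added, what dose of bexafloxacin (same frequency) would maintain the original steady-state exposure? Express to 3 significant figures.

CYP2C19: 0.49 × 3.1 = 1.519
Other: 0.51 (unchanged)
New clearance relative to baseline: 1.519 + 0.51 = 2.029.
Css,avg = (dose rate)/CL, so holding Css fixed requires dose ∝ CL: 75 × 2.029 = 152 mg.

152 mg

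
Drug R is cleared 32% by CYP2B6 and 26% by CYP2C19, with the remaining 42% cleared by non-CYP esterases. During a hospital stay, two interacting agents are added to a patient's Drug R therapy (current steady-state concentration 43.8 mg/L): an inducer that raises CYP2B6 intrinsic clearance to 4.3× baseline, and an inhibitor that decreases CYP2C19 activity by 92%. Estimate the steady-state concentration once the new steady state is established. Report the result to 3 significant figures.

The CYP2B6 pathway (32% of clearance) rises to 4.3× activity: 0.32 × 4.3 = 1.376.
The CYP2C19 pathway (26% of clearance) drops to 0.08× activity: 0.26 × 0.08 = 0.0208.
The remaining 42% of clearance is unaffected.
CL_new/CL_old = 1.376 + 0.0208 + 0.42 = 1.8168.
New steady-state concentration = 43.8 / 1.8168 = 24.1 mg/L (concentration scales inversely with clearance).

24.1 mg/L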